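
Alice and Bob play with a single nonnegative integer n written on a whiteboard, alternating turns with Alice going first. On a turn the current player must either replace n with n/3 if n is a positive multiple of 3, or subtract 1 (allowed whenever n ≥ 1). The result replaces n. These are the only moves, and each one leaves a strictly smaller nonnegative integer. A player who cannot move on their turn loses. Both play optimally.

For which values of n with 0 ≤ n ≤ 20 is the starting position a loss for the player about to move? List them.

Classify positions by backward induction: terminal positions (no move available) are L. From any other position, the mover wins iff some move reaches an L.
n=0: no move → L
n=1: can move to 0, which is L ⇒ W
n=2: the only move is to 1(W), a W ⇒ L
n=3: can move to 2, which is L ⇒ W
n=4: the only move is to 3(W), a W ⇒ L
n=5: can move to 4, which is L ⇒ W
n=6: can move to 2, which is L ⇒ W
n=7: the only move is to 6(W), a W ⇒ L
n=8: can move to 7, which is L ⇒ W
n=9: moves to 3(W), 8(W); every one is W ⇒ L
n=10: can move to 9, which is L ⇒ W
n=11: the only move is to 10(W), a W ⇒ L
n=12: can move to 4, which is L ⇒ W
n=13: the only move is to 12(W), a W ⇒ L
n=14: can move to 13, which is L ⇒ W
n=15: moves to 5(W), 14(W); every one is W ⇒ L
n=16: can move to 15, which is L ⇒ W
n=17: the only move is to 16(W), a W ⇒ L
n=18: can move to 17, which is L ⇒ W
n=19: the only move is to 18(W), a W ⇒ L
n=20: can move to 19, which is L ⇒ W
Reading off the rows marked L gives the requested list; there are 10 such values of n.

0, 2, 4, 7, 9, 11, 13, 15, 17, 19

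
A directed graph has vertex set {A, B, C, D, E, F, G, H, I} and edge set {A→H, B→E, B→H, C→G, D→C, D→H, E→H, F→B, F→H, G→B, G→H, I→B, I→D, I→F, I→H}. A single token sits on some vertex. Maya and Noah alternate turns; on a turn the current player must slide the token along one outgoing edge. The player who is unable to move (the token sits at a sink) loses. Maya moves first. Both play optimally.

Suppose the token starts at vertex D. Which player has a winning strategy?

Positions with no move are L. A position that does have a move is losing for the player to move precisely when every available move leads to a winning position for the opponent. Fill in the labels:
Every edge goes from a vertex to one that appears earlier in the order H, E, B, G, F, C, D, A, I, so processing vertices in that order labels each vertex after all of its successors.
H: no outgoing edge → L
E: →H(L), so W
B: →H(L), so W
G: →H(L), so W
F: →H(L), so W
C: →G(W) only, which is W, so L
D: →C(L), so W
A: →H(L), so W
I: →H(L), so W
From D Maya can move to C, reaching an L position.

Maya wins.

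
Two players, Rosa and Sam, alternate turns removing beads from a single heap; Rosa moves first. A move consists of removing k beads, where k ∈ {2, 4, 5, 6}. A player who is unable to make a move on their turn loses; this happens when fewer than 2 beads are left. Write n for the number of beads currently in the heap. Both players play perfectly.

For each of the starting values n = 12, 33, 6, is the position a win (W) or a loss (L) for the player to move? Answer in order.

12: W, 33: L, 6: W

Use the standard recursion: the mover loses at a terminal position; elsewhere, the mover wins exactly when some move hands the opponent an L position.
n=0: no move → L
n=1: no move → L
n=2: can move to 0, which is L ⇒ W
n=3: can move to 1, which is L ⇒ W
n=4: can move to 0, which is L ⇒ W
n=5: can move to 1, which is L ⇒ W
n=6: can move to 1, which is L ⇒ W
n=7: can move to 1, which is L ⇒ W
n=8: moves to 6(W), 4(W), 3(W), 2(W); every one is W ⇒ L
n=9: moves to 7(W), 5(W), 4(W), 3(W); every one is W ⇒ L
n=10: can move to 8, which is L ⇒ W
n=11: can move to 9, which is L ⇒ W
n=12: can move to 8, which is L ⇒ W
n=13: can move to 9, which is L ⇒ W
n=14: can move to 9, which is L ⇒ W
n=15: can move to 9, which is L ⇒ W
n=16: moves to 14(W), 12(W), 11(W), 10(W); every one is W ⇒ L
n=17: moves to 15(W), 13(W), 12(W), 11(W); every one is W ⇒ L
n=18: can move to 16, which is L ⇒ W
n=19: can move to 17, which is L ⇒ W
n=20: can move to 16, which is L ⇒ W
n=21: can move to 17, which is L ⇒ W
n=22: can move to 17, which is L ⇒ W
n=23: can move to 17, which is L ⇒ W
n=24: moves to 22(W), 20(W), 19(W), 18(W); every one is W ⇒ L
n=25: moves to 23(W), 21(W), 20(W), 19(W); every one is W ⇒ L
n=26: can move to 24, which is L ⇒ W
n=27: can move to 25, which is L ⇒ W
n=28: can move to 24, which is L ⇒ W
n=29: can move to 25, which is L ⇒ W
n=30: can move to 25, which is L ⇒ W
n=31: can move to 25, which is L ⇒ W
n=32: moves to 30(W), 28(W), 27(W), 26(W); every one is W ⇒ L
n=33: moves to 31(W), 29(W), 28(W), 27(W); every one is W ⇒ L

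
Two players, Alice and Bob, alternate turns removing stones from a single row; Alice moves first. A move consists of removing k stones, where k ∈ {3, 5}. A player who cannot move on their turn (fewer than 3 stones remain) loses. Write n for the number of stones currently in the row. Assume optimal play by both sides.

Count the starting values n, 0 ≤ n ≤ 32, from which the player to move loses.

13

Classify positions by backward induction: terminal positions (no move available) are L. From any other position, the mover wins iff some move reaches an L.
n=0: no move → L
n=1: no move → L
n=2: no move → L
n=3: can move to 0, which is L ⇒ W
n=4: can move to 1, which is L ⇒ W
n=5: can move to 2, which is L ⇒ W
n=6: can move to 1, which is L ⇒ W
n=7: can move to 2, which is L ⇒ W
n=8: moves to 5(W), 3(W); every one is W ⇒ L
n=9: moves to 6(W), 4(W); every one is W ⇒ L
n=10: moves to 7(W), 5(W); every one is W ⇒ L
n=11: can move to 8, which is L ⇒ W
n=12: can move to 9, which is L ⇒ W
n=13: can move to 10, which is L ⇒ W
n=14: can move to 9, which is L ⇒ W
n=15: can move to 10, which is L ⇒ W
n=16: moves to 13(W), 11(W); every one is W ⇒ L
n=17: moves to 14(W), 12(W); every one is W ⇒ L
n=18: moves to 15(W), 13(W); every one is W ⇒ L
n=19: can move to 16, which is L ⇒ W
n=20: can move to 17, which is L ⇒ W
n=21: can move to 18, which is L ⇒ W
n=22: can move to 17, which is L ⇒ W
n=23: can move to 18, which is L ⇒ W
n=24: moves to 21(W), 19(W); every one is W ⇒ L
n=25: moves to 22(W), 20(W); every one is W ⇒ L
n=26: moves to 23(W), 21(W); every one is W ⇒ L
n=27: can move to 24, which is L ⇒ W
n=28: can move to 25, which is L ⇒ W
n=29: can move to 26, which is L ⇒ W
n=30: can move to 25, which is L ⇒ W
n=31: can move to 26, which is L ⇒ W
n=32: moves to 29(W), 27(W); every one is W ⇒ L
L entries with 0 ≤ n ≤ 32: n = 0, 1, 2, 8, 9, 10, 16, 17, 18, 24, 25, 26, 32; that makes 13.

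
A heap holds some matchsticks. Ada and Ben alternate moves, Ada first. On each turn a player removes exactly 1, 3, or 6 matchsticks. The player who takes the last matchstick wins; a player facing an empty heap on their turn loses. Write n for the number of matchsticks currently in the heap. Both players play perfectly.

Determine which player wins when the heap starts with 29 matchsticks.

Ben wins.

Positions with no move are L. A position that does have a move is losing for the player to move precisely when every available move leads to a winning position for the opponent. Fill in the labels:
n=0: no move → L
n=1: →0(L), so W
n=2: →1(W) only, which is W, so L
n=3: →2(L), so W
n=4: →3(W), 1(W) — all W, so L
n=5: →4(L), so W
n=6: →0(L), so W
n=7: →4(L), so W
n=8: →2(L), so W
n=9: →8(W), 6(W), 3(W) — all W, so L
n=10: →9(L), so W
n=11: →10(W), 8(W), 5(W) — all W, so L
n=12: →11(L), so W
n=13: →12(W), 10(W), 7(W) — all W, so L
n=14: →13(L), so W
n=15: →9(L), so W
n=16: →13(L), so W
n=17: →11(L), so W
n=18: →17(W), 15(W), 12(W) — all W, so L
n=19: →18(L), so W
n=20: →19(W), 17(W), 14(W) — all W, so L
n=21: →20(L), so W
n=22: →21(W), 19(W), 16(W) — all W, so L
n=23: →22(L), so W
n=24: →18(L), so W
n=25: →22(L), so W
n=26: →20(L), so W
n=27: →26(W), 24(W), 21(W) — all W, so L
n=28: →27(L), so W
n=29: →28(W), 26(W), 23(W) — all W, so L
Every move from 29 reaches a W position, so the mover loses.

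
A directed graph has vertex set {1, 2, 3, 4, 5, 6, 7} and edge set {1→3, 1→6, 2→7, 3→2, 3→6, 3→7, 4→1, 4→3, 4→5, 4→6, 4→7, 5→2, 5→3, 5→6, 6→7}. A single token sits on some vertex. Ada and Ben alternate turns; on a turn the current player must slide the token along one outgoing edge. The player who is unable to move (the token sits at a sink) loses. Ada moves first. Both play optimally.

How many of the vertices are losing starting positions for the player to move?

Positions with no move are L. A position that does have a move is losing for the player to move precisely when every available move leads to a winning position for the opponent. Fill in the labels:
Every edge goes from a vertex to one that appears earlier in the order 7, 6, 2, 3, 1, 5, 4, so processing vertices in that order labels each vertex after all of its successors.
7: no outgoing edge → L
6: →7(L), so W
2: →7(L), so W
3: →7(L), so W
1: →3(W), 6(W) — all W, so L
5: →3(W), 2(W), 6(W) — all W, so L
4: →5(L), so W
The L vertices are 1, 5, 7; that is 3 in all.

3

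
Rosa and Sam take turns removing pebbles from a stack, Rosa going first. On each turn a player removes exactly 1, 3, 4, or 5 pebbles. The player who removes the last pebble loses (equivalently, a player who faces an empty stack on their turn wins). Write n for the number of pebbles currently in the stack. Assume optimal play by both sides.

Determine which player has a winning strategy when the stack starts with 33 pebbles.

Sam wins.

Label each position W (a win for the player to move) or L (a loss). A position with no legal move is W; any other position is W exactly when some move reaches an L, and L when every move reaches a W.
n=0: no move; the opponent has just taken the last pebble and therefore loses → W
n=1: only reaches 0(W), which is W → L
n=2: reaches L-position 1 → W
n=3: only reaches 2(W), 0(W), all W → L
n=4: reaches L-position 3 → W
n=5: reaches L-position 1 → W
n=6: reaches L-position 3 → W
n=7: reaches L-position 3 → W
n=8: reaches L-position 3 → W
n=9: only reaches 8(W), 6(W), 5(W), 4(W), all W → L
n=10: reaches L-position 9 → W
n=11: only reaches 10(W), 8(W), 7(W), 6(W), all W → L
n=12: reaches L-position 11 → W
n=13: reaches L-position 9 → W
n=14: reaches L-position 11 → W
n=15: reaches L-position 11 → W
n=16: reaches L-position 11 → W
n=17: only reaches 16(W), 14(W), 13(W), 12(W), all W → L
n=18: reaches L-position 17 → W
n=19: only reaches 18(W), 16(W), 15(W), 14(W), all W → L
n=20: reaches L-position 19 → W
n=21: reaches L-position 17 → W
n=22: reaches L-position 19 → W
n=23: reaches L-position 19 → W
n=24: reaches L-position 19 → W
n=25: only reaches 24(W), 22(W), 21(W), 20(W), all W → L
n=26: reaches L-position 25 → W
n=27: only reaches 26(W), 24(W), 23(W), 22(W), all W → L
n=28: reaches L-position 27 → W
n=29: reaches L-position 25 → W
n=30: reaches L-position 27 → W
n=31: reaches L-position 27 → W
n=32: reaches L-position 27 → W
n=33: only reaches 32(W), 30(W), 29(W), 28(W), all W → L
Every move from 33 reaches a W position, so the mover loses.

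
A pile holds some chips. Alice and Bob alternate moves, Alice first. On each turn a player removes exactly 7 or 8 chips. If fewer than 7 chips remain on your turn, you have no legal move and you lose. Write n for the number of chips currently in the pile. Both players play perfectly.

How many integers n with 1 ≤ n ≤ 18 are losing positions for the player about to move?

10

Label each position W (a win for the player to move) or L (a loss). A position with no legal move is L; any other position is W exactly when some move reaches an L, and L when every move reaches a W.
n=0: no move → L
n=1: no move → L
n=2: no move → L
n=3: no move → L
n=4: no move → L
n=5: no move → L
n=6: no move → L
n=7: W (go to 0, an L position)
n=8: W (go to 1, an L position)
n=9: W (go to 2, an L position)
n=10: W (go to 3, an L position)
n=11: W (go to 4, an L position)
n=12: W (go to 5, an L position)
n=13: W (go to 6, an L position)
n=14: W (go to 6, an L position)
n=15: L (options 8(W), 7(W) are all W)
n=16: L (options 9(W), 8(W) are all W)
n=17: L (options 10(W), 9(W) are all W)
n=18: L (options 11(W), 10(W) are all W)
L entries with 1 ≤ n ≤ 18 (n=0 is outside the asked range and is not counted): n = 1, 2, 3, 4, 5, 6, 15, 16, 17, 18; that makes 10.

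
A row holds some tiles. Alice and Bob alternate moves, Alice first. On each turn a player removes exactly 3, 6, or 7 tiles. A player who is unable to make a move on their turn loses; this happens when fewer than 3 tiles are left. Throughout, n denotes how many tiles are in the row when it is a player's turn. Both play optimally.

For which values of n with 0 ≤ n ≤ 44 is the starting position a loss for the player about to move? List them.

0, 1, 2, 10, 11, 12, 20, 21, 22, 30, 31, 32, 40, 41, 42

Work bottom-up. With no move the player to move loses. Otherwise the position is W if at least one move leads to an L position for the opponent, and L if every move leads to a W.
n=0: no move → L
n=1: no move → L
n=2: no move → L
n=3: can move to 0, which is L ⇒ W
n=4: can move to 1, which is L ⇒ W
n=5: can move to 2, which is L ⇒ W
n=6: can move to 0, which is L ⇒ W
n=7: can move to 1, which is L ⇒ W
n=8: can move to 2, which is L ⇒ W
n=9: can move to 2, which is L ⇒ W
n=10: moves to 7(W), 4(W), 3(W); every one is W ⇒ L
n=11: moves to 8(W), 5(W), 4(W); every one is W ⇒ L
n=12: moves to 9(W), 6(W), 5(W); every one is W ⇒ L
n=13: can move to 10, which is L ⇒ W
n=14: can move to 11, which is L ⇒ W
n=15: can move to 12, which is L ⇒ W
n=16: can move to 10, which is L ⇒ W
n=17: can move to 11, which is L ⇒ W
n=18: can move to 12, which is L ⇒ W
n=19: can move to 12, which is L ⇒ W
n=20: moves to 17(W), 14(W), 13(W); every one is W ⇒ L
n=21: moves to 18(W), 15(W), 14(W); every one is W ⇒ L
n=22: moves to 19(W), 16(W), 15(W); every one is W ⇒ L
n=23: can move to 20, which is L ⇒ W
n=24: can move to 21, which is L ⇒ W
n=25: can move to 22, which is L ⇒ W
n=26: can move to 20, which is L ⇒ W
n=27: can move to 21, which is L ⇒ W
n=28: can move to 22, which is L ⇒ W
n=29: can move to 22, which is L ⇒ W
n=30: moves to 27(W), 24(W), 23(W); every one is W ⇒ L
n=31: moves to 28(W), 25(W), 24(W); every one is W ⇒ L
n=32: moves to 29(W), 26(W), 25(W); every one is W ⇒ L
n=33: can move to 30, which is L ⇒ W
n=34: can move to 31, which is L ⇒ W
n=35: can move to 32, which is L ⇒ W
n=36: can move to 30, which is L ⇒ W
n=37: can move to 31, which is L ⇒ W
n=38: can move to 32, which is L ⇒ W
n=39: can move to 32, which is L ⇒ W
n=40: moves to 37(W), 34(W), 33(W); every one is W ⇒ L
n=41: moves to 38(W), 35(W), 34(W); every one is W ⇒ L
n=42: moves to 39(W), 36(W), 35(W); every one is W ⇒ L
n=43: can move to 40, which is L ⇒ W
n=44: can move to 41, which is L ⇒ W
The losing starting values of n are exactly the entries labelled L in this table (15 of them).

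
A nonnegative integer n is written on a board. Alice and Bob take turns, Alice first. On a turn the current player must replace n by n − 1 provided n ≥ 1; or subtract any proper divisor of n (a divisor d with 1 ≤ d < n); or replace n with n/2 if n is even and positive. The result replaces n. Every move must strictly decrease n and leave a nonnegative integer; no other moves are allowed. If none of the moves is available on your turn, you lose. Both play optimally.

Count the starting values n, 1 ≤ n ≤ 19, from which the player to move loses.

Compute win/loss labels from the base case upward. A position with no move is L. Any other position is W if it can reach an L in one move, else L.
n=0: no move → L
n=1: W (go to 0, an L position)
n=2: L (sole option 1(W) is W)
n=3: W (go to 2, an L position)
n=4: W (go to 2, an L position)
n=5: L (sole option 4(W) is W)
n=6: W (go to 5, an L position)
n=7: L (sole option 6(W) is W)
n=8: W (go to 7, an L position)
n=9: L (options 6(W), 8(W) are all W)
n=10: W (go to 5, an L position)
n=11: L (sole option 10(W) is W)
n=12: W (go to 9, an L position)
n=13: L (sole option 12(W) is W)
n=14: W (go to 7, an L position)
n=15: L (options 10(W), 12(W), 14(W) are all W)
n=16: W (go to 15, an L position)
n=17: L (sole option 16(W) is W)
n=18: W (go to 9, an L position)
n=19: L (sole option 18(W) is W)
L entries with 1 ≤ n ≤ 19 (n=0 is outside the asked range and is not counted): n = 2, 5, 7, 9, 11, 13, 15, 17, 19; that makes 9.

9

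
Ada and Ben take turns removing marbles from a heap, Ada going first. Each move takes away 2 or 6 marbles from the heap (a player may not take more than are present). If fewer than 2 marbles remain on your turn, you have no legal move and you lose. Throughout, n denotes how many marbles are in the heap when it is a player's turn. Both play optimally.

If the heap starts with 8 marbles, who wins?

Ben wins.

Use the standard recursion: the mover loses at a terminal position; elsewhere, the mover wins exactly when some move hands the opponent an L position.
n=0: no move → L
n=1: no move → L
n=2: W (go to 0, an L position)
n=3: W (go to 1, an L position)
n=4: L (sole option 2(W) is W)
n=5: L (sole option 3(W) is W)
n=6: W (go to 4, an L position)
n=7: W (go to 5, an L position)
n=8: L (options 6(W), 2(W) are all W)
Every move from 8 reaches a W position, so the mover loses.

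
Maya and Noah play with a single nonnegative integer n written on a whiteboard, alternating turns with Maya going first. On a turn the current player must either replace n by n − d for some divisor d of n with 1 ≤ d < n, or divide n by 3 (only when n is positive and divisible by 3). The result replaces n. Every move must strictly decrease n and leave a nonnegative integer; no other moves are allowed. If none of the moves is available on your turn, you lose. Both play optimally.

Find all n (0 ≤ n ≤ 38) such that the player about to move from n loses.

0, 1, 4, 7, 9, 11, 13, 15, 17, 19, 23, 25, 28, 31, 36

Label each position W (a win for the player to move) or L (a loss). A position with no legal move is L; any other position is W exactly when some move reaches an L, and L when every move reaches a W.
n=0: no move → L
n=1: no move → L
n=2: →1(L), so W
n=3: →1(L), so W
n=4: →2(W), 3(W) — all W, so L
n=5: →4(L), so W
n=6: →4(L), so W
n=7: →6(W) only, which is W, so L
n=8: →4(L), so W
n=9: →3(W), 6(W), 8(W) — all W, so L
n=10: →9(L), so W
n=11: →10(W) only, which is W, so L
n=12: →4(L), so W
n=13: →12(W) only, which is W, so L
n=14: →7(L), so W
n=15: →5(W), 10(W), 12(W), 14(W) — all W, so L
n=16: →15(L), so W
n=17: →16(W) only, which is W, so L
n=18: →9(L), so W
n=19: →18(W) only, which is W, so L
n=20: →15(L), so W
n=21: →7(L), so W
n=22: →11(L), so W
n=23: →22(W) only, which is W, so L
n=24: →23(L), so W
n=25: →20(W), 24(W) — all W, so L
n=26: →13(L), so W
n=27: →9(L), so W
n=28: →14(W), 21(W), 24(W), 26(W), 27(W) — all W, so L
n=29: →28(L), so W
n=30: →15(L), so W
n=31: →30(W) only, which is W, so L
n=32: →28(L), so W
n=33: →11(L), so W
n=34: →17(L), so W
n=35: →28(L), so W
n=36: →12(W), 18(W), 24(W), 27(W), 30(W), 32(W), 33(W), 34(W), 35(W) — all W, so L
n=37: →36(L), so W
n=38: →19(L), so W
The losing starting values of n are exactly the entries labelled L in this table (15 of them).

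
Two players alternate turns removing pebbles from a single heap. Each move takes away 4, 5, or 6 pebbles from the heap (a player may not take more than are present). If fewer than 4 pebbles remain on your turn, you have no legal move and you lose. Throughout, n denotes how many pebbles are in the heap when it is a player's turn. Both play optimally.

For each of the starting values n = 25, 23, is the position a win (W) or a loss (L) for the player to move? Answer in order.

Use the standard recursion: the mover loses at a terminal position; elsewhere, the mover wins exactly when some move hands the opponent an L position.
n=0: no move → L
n=1: no move → L
n=2: no move → L
n=3: no move → L
n=4: can move to 0, which is L ⇒ W
n=5: can move to 1, which is L ⇒ W
n=6: can move to 2, which is L ⇒ W
n=7: can move to 3, which is L ⇒ W
n=8: can move to 3, which is L ⇒ W
n=9: can move to 3, which is L ⇒ W
n=10: moves to 6(W), 5(W), 4(W); every one is W ⇒ L
n=11: moves to 7(W), 6(W), 5(W); every one is W ⇒ L
n=12: moves to 8(W), 7(W), 6(W); every one is W ⇒ L
n=13: moves to 9(W), 8(W), 7(W); every one is W ⇒ L
n=14: can move to 10, which is L ⇒ W
n=15: can move to 11, which is L ⇒ W
n=16: can move to 12, which is L ⇒ W
n=17: can move to 13, which is L ⇒ W
n=18: can move to 13, which is L ⇒ W
n=19: can move to 13, which is L ⇒ W
n=20: moves to 16(W), 15(W), 14(W); every one is W ⇒ L
n=21: moves to 17(W), 16(W), 15(W); every one is W ⇒ L
n=22: moves to 18(W), 17(W), 16(W); every one is W ⇒ L
n=23: moves to 19(W), 18(W), 17(W); every one is W ⇒ L
n=24: can move to 20, which is L ⇒ W
n=25: can move to 21, which is L ⇒ W

25: W, 23: L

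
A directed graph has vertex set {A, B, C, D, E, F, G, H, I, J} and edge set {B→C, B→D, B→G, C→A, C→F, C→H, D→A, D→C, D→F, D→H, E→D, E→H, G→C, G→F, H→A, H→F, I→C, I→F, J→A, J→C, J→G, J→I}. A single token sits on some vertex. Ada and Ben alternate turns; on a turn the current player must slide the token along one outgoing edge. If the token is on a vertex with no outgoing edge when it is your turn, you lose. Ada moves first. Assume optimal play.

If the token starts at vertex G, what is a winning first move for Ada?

Use the standard recursion: the mover loses at a terminal position; elsewhere, the mover wins exactly when some move hands the opponent an L position.
Every edge goes from a vertex to one that appears earlier in the order A, F, H, C, D, I, G, B, J, E, so processing vertices in that order labels each vertex after all of its successors.
A: no outgoing edge → L
F: no outgoing edge → L
H: W (go to F, an L position)
C: W (go to F, an L position)
D: W (go to F, an L position)
I: W (go to F, an L position)
G: W (go to F, an L position)
B: L (options G(W), D(W), C(W) are all W)
J: W (go to A, an L position)
E: L (options D(W), H(W) are all W)
From G, the L positions reachable in one move are: F.

Move to F.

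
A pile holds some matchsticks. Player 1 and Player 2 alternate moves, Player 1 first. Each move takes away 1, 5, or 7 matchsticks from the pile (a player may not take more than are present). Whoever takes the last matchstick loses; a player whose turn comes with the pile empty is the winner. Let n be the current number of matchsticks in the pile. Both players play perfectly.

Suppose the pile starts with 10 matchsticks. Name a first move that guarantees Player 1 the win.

Remove 1, leaving 9.

Classify positions by backward induction: terminal positions (no move available) are W. From any other position, the mover wins iff some move reaches an L.
n=0: no move; the opponent has just taken the last matchstick and therefore loses → W
n=1: only reaches 0(W), which is W → L
n=2: reaches L-position 1 → W
n=3: only reaches 2(W), which is W → L
n=4: reaches L-position 3 → W
n=5: only reaches 4(W), 0(W), all W → L
n=6: reaches L-position 5 → W
n=7: only reaches 6(W), 2(W), 0(W), all W → L
n=8: reaches L-position 7 → W
n=9: only reaches 8(W), 4(W), 2(W), all W → L
n=10: reaches L-position 9 → W
From 10, the L positions reachable in one move are: 9, 5, 3. Any move reaching one of these is winning.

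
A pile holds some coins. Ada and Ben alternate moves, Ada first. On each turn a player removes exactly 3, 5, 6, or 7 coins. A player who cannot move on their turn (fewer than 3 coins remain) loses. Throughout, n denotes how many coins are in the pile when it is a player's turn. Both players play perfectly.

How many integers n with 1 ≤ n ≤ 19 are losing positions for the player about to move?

5

Classify positions by backward induction: terminal positions (no move available) are L. From any other position, the mover wins iff some move reaches an L.
n=0: no move → L
n=1: no move → L
n=2: no move → L
n=3: →0(L), so W
n=4: →1(L), so W
n=5: →2(L), so W
n=6: →1(L), so W
n=7: →2(L), so W
n=8: →2(L), so W
n=9: →2(L), so W
n=10: →7(W), 5(W), 4(W), 3(W) — all W, so L
n=11: →8(W), 6(W), 5(W), 4(W) — all W, so L
n=12: →9(W), 7(W), 6(W), 5(W) — all W, so L
n=13: →10(L), so W
n=14: →11(L), so W
n=15: →12(L), so W
n=16: →11(L), so W
n=17: →12(L), so W
n=18: →12(L), so W
n=19: →12(L), so W
L entries with 1 ≤ n ≤ 19 (n=0 is outside the asked range and is not counted): n = 1, 2, 10, 11, 12; that makes 5.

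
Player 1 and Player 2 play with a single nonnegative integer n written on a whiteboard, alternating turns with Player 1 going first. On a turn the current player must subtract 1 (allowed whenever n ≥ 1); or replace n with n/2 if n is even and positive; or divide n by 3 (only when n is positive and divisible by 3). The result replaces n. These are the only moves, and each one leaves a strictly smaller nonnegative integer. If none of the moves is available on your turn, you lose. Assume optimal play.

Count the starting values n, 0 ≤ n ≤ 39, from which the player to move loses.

15

Use the standard recursion: the mover loses at a terminal position; elsewhere, the mover wins exactly when some move hands the opponent an L position.
n=0: no move → L
n=1: W (go to 0, an L position)
n=2: L (sole option 1(W) is W)
n=3: W (go to 2, an L position)
n=4: W (go to 2, an L position)
n=5: L (sole option 4(W) is W)
n=6: W (go to 2, an L position)
n=7: L (sole option 6(W) is W)
n=8: W (go to 7, an L position)
n=9: L (options 3(W), 8(W) are all W)
n=10: W (go to 5, an L position)
n=11: L (sole option 10(W) is W)
n=12: W (go to 11, an L position)
n=13: L (sole option 12(W) is W)
n=14: W (go to 7, an L position)
n=15: W (go to 5, an L position)
n=16: L (options 8(W), 15(W) are all W)
n=17: W (go to 16, an L position)
n=18: W (go to 9, an L position)
n=19: L (sole option 18(W) is W)
n=20: W (go to 19, an L position)
n=21: W (go to 7, an L position)
n=22: W (go to 11, an L position)
n=23: L (sole option 22(W) is W)
n=24: W (go to 23, an L position)
n=25: L (sole option 24(W) is W)
n=26: W (go to 13, an L position)
n=27: W (go to 9, an L position)
n=28: L (options 14(W), 27(W) are all W)
n=29: W (go to 28, an L position)
n=30: L (options 10(W), 15(W), 29(W) are all W)
n=31: W (go to 30, an L position)
n=32: W (go to 16, an L position)
n=33: W (go to 11, an L position)
n=34: L (options 17(W), 33(W) are all W)
n=35: W (go to 34, an L position)
n=36: L (options 12(W), 18(W), 35(W) are all W)
n=37: W (go to 36, an L position)
n=38: W (go to 19, an L position)
n=39: W (go to 13, an L position)
L entries with 0 ≤ n ≤ 39: n = 0, 2, 5, 7, 9, 11, 13, 16, 19, 23, 25, 28, 30, 34, 36; that makes 15.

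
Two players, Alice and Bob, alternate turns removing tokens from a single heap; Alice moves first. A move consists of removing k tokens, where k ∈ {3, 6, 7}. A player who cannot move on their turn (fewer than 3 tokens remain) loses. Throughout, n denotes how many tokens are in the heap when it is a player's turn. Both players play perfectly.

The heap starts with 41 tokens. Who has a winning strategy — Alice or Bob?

Bob wins.

Build the W/L table. Terminal = L. A non-terminal position is W if it has a move to some L; otherwise it is L.
n=0: no move → L
n=1: no move → L
n=2: no move → L
n=3: W (go to 0, an L position)
n=4: W (go to 1, an L position)
n=5: W (go to 2, an L position)
n=6: W (go to 0, an L position)
n=7: W (go to 1, an L position)
n=8: W (go to 2, an L position)
n=9: W (go to 2, an L position)
n=10: L (options 7(W), 4(W), 3(W) are all W)
n=11: L (options 8(W), 5(W), 4(W) are all W)
n=12: L (options 9(W), 6(W), 5(W) are all W)
n=13: W (go to 10, an L position)
n=14: W (go to 11, an L position)
n=15: W (go to 12, an L position)
n=16: W (go to 10, an L position)
n=17: W (go to 11, an L position)
n=18: W (go to 12, an L position)
n=19: W (go to 12, an L position)
n=20: L (options 17(W), 14(W), 13(W) are all W)
n=21: L (options 18(W), 15(W), 14(W) are all W)
n=22: L (options 19(W), 16(W), 15(W) are all W)
n=23: W (go to 20, an L position)
n=24: W (go to 21, an L position)
n=25: W (go to 22, an L position)
n=26: W (go to 20, an L position)
n=27: W (go to 21, an L position)
n=28: W (go to 22, an L position)
n=29: W (go to 22, an L position)
n=30: L (options 27(W), 24(W), 23(W) are all W)
n=31: L (options 28(W), 25(W), 24(W) are all W)
n=32: L (options 29(W), 26(W), 25(W) are all W)
n=33: W (go to 30, an L position)
n=34: W (go to 31, an L position)
n=35: W (go to 32, an L position)
n=36: W (go to 30, an L position)
n=37: W (go to 31, an L position)
n=38: W (go to 32, an L position)
n=39: W (go to 32, an L position)
n=40: L (options 37(W), 34(W), 33(W) are all W)
n=41: L (options 38(W), 35(W), 34(W) are all W)
Every move from 41 reaches a W position, so the mover loses.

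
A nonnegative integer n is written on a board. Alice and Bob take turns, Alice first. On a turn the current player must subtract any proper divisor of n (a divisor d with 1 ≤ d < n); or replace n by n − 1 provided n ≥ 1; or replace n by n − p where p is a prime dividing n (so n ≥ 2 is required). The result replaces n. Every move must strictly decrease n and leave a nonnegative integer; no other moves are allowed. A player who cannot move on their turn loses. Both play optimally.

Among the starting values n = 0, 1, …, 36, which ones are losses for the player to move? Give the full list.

Build the W/L table. Terminal = L. A non-terminal position is W if it has a move to some L; otherwise it is L.
n=0: no move → L
n=1: →0(L), so W
n=2: →0(L), so W
n=3: →0(L), so W
n=4: →2(W), 3(W) — all W, so L
n=5: →0(L), so W
n=6: →4(L), so W
n=7: →0(L), so W
n=8: →4(L), so W
n=9: →6(W), 8(W) — all W, so L
n=10: →9(L), so W
n=11: →0(L), so W
n=12: →9(L), so W
n=13: →0(L), so W
n=14: →7(W), 12(W), 13(W) — all W, so L
n=15: →14(L), so W
n=16: →14(L), so W
n=17: →0(L), so W
n=18: →9(L), so W
n=19: →0(L), so W
n=20: →10(W), 15(W), 16(W), 18(W), 19(W) — all W, so L
n=21: →14(L), so W
n=22: →20(L), so W
n=23: →0(L), so W
n=24: →20(L), so W
n=25: →20(L), so W
n=26: →13(W), 24(W), 25(W) — all W, so L
n=27: →26(L), so W
n=28: →14(L), so W
n=29: →0(L), so W
n=30: →20(L), so W
n=31: →0(L), so W
n=32: →16(W), 24(W), 28(W), 30(W), 31(W) — all W, so L
n=33: →32(L), so W
n=34: →32(L), so W
n=35: →28(W), 30(W), 34(W) — all W, so L
n=36: →32(L), so W
Reading off the rows marked L gives the requested list; there are 8 such values of n.

0, 4, 9, 14, 20, 26, 32, 35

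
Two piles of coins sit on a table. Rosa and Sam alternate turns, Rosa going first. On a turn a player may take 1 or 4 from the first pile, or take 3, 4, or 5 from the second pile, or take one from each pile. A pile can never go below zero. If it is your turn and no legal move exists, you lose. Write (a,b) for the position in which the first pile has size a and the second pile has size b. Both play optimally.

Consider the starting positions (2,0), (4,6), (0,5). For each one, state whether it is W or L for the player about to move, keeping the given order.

(2,0): L, (4,6): W, (0,5): W

Use the standard recursion: the mover loses at a terminal position; elsewhere, the mover wins exactly when some move hands the opponent an L position.
No move ever increases a pile, so every position that can arise here has a ≤ 4 and b ≤ 6; it is enough to label the cells with 0 ≤ a ≤ 4 and 0 ≤ b ≤ 6.
Every move lowers a or b (never raises either), so fill the grid row by row in increasing a, and left to right within a row: each cell's successors are then already labelled.
      b=0  b=1  b=2  b=3  b=4  b=5  b=6
a=0:    L    L    L    W    W    W    W
a=1:    W    W    W    W    L    L    L
a=2:    L    L    L    W    W    W    W
a=3:    W    W    W    W    L    L    L
a=4:    W    W    W    L    W    W    W
Cells with no legal move (terminal, hence L): (0,0), (0,1), (0,2).
The remaining L cells, each justified by listing all of its moves:
(1,4): →(0,4)(W), (1,1)(W), (1,0)(W), (0,3)(W) — all W, so L
(1,5): →(0,5)(W), (1,2)(W), (1,1)(W), (1,0)(W), (0,4)(W) — all W, so L
(1,6): →(0,6)(W), (1,3)(W), (1,2)(W), (1,1)(W), (0,5)(W) — all W, so L
(2,0): →(1,0)(W) only, which is W, so L
(2,1): →(1,1)(W), (1,0)(W) — all W, so L
(2,2): →(1,2)(W), (1,1)(W) — all W, so L
(3,4): →(2,4)(W), (3,1)(W), (3,0)(W), (2,3)(W) — all W, so L
(3,5): →(2,5)(W), (3,2)(W), (3,1)(W), (3,0)(W), (2,4)(W) — all W, so L
(3,6): →(2,6)(W), (3,3)(W), (3,2)(W), (3,1)(W), (2,5)(W) — all W, so L
(4,3): →(3,3)(W), (0,3)(W), (4,0)(W), (3,2)(W) — all W, so L
Every other cell has at least one move into one of the L cells above, so it is W.
(2,0): one of the L cells justified above, so L
(4,6): the move to (3,6) reaches an L cell, so W
(0,5): the move to (0,2) reaches an L cell, so W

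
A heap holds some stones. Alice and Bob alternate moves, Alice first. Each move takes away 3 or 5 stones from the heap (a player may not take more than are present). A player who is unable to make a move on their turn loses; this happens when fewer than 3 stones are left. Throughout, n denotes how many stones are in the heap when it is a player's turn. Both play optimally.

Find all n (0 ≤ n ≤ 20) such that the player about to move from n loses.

Compute win/loss labels from the base case upward. A position with no move is L. Any other position is W if it can reach an L in one move, else L.
n=0: no move → L
n=1: no move → L
n=2: no move → L
n=3: reaches L-position 0 → W
n=4: reaches L-position 1 → W
n=5: reaches L-position 2 → W
n=6: reaches L-position 1 → W
n=7: reaches L-position 2 → W
n=8: only reaches 5(W), 3(W), all W → L
n=9: only reaches 6(W), 4(W), all W → L
n=10: only reaches 7(W), 5(W), all W → L
n=11: reaches L-position 8 → W
n=12: reaches L-position 9 → W
n=13: reaches L-position 10 → W
n=14: reaches L-position 9 → W
n=15: reaches L-position 10 → W
n=16: only reaches 13(W), 11(W), all W → L
n=17: only reaches 14(W), 12(W), all W → L
n=18: only reaches 15(W), 13(W), all W → L
n=19: reaches L-position 16 → W
n=20: reaches L-position 17 → W
The losing starting values of n are exactly the entries labelled L in this table (9 of them).

0, 1, 2, 8, 9, 10, 16, 17, 18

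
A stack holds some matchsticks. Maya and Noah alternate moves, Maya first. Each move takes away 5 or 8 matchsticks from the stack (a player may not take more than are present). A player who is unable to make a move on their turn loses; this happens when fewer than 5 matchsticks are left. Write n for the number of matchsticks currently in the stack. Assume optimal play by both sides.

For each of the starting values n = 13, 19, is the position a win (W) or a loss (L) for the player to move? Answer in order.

13: L, 19: W

Label each position W (a win for the player to move) or L (a loss). A position with no legal move is L; any other position is W exactly when some move reaches an L, and L when every move reaches a W.
n=0: no move → L
n=1: no move → L
n=2: no move → L
n=3: no move → L
n=4: no move → L
n=5: W (go to 0, an L position)
n=6: W (go to 1, an L position)
n=7: W (go to 2, an L position)
n=8: W (go to 3, an L position)
n=9: W (go to 4, an L position)
n=10: W (go to 2, an L position)
n=11: W (go to 3, an L position)
n=12: W (go to 4, an L position)
n=13: L (options 8(W), 5(W) are all W)
n=14: L (options 9(W), 6(W) are all W)
n=15: L (options 10(W), 7(W) are all W)
n=16: L (options 11(W), 8(W) are all W)
n=17: L (options 12(W), 9(W) are all W)
n=18: W (go to 13, an L position)
n=19: W (go to 14, an L position)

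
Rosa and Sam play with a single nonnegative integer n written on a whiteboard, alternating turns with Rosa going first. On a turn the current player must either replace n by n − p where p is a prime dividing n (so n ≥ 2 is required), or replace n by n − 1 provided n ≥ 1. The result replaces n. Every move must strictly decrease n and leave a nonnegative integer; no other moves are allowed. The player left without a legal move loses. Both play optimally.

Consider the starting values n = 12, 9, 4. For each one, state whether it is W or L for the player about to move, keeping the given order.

Use the standard recursion: the mover loses at a terminal position; elsewhere, the mover wins exactly when some move hands the opponent an L position.
n=0: no move → L
n=1: can move to 0, which is L ⇒ W
n=2: can move to 0, which is L ⇒ W
n=3: can move to 0, which is L ⇒ W
n=4: moves to 2(W), 3(W); every one is W ⇒ L
n=5: can move to 0, which is L ⇒ W
n=6: can move to 4, which is L ⇒ W
n=7: can move to 0, which is L ⇒ W
n=8: moves to 6(W), 7(W); every one is W ⇒ L
n=9: can move to 8, which is L ⇒ W
n=10: can move to 8, which is L ⇒ W
n=11: can move to 0, which is L ⇒ W
n=12: moves to 9(W), 10(W), 11(W); every one is W ⇒ L

12: L, 9: W, 4: L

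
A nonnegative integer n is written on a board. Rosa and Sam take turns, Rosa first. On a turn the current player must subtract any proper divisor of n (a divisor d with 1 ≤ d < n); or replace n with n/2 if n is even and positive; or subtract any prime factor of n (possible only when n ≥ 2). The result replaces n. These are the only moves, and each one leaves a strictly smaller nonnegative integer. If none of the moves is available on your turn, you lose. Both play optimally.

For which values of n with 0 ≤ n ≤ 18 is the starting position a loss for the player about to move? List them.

Compute win/loss labels from the base case upward. A position with no move is L. Any other position is W if it can reach an L in one move, else L.
n=0: no move → L
n=1: no move → L
n=2: →0(L), so W
n=3: →0(L), so W
n=4: →2(W), 3(W) — all W, so L
n=5: →0(L), so W
n=6: →4(L), so W
n=7: →0(L), so W
n=8: →4(L), so W
n=9: →6(W), 8(W) — all W, so L
n=10: →9(L), so W
n=11: →0(L), so W
n=12: →9(L), so W
n=13: →0(L), so W
n=14: →7(W), 12(W), 13(W) — all W, so L
n=15: →14(L), so W
n=16: →14(L), so W
n=17: →0(L), so W
n=18: →9(L), so W
Reading off the rows marked L gives the requested list; there are 5 such values of n.

0, 1, 4, 9, 14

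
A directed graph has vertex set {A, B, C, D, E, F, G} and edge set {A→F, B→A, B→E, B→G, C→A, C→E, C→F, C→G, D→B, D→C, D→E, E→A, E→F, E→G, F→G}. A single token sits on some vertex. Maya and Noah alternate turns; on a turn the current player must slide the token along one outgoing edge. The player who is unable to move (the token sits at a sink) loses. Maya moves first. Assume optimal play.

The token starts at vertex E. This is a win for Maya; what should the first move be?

Move to A.

Classify positions by backward induction: terminal positions (no move available) are L. From any other position, the mover wins iff some move reaches an L.
Every edge goes from a vertex to one that appears earlier in the order G, F, A, E, C, B, D, so processing vertices in that order labels each vertex after all of its successors.
G: no outgoing edge → L
F: reaches L-position G → W
A: only reaches F(W), which is W → L
E: reaches L-position A → W
C: reaches L-position A → W
B: reaches L-position A → W
D: only reaches B(W), C(W), E(W), all W → L
From E, the L positions reachable in one move are: A, G. Any move reaching one of these is winning.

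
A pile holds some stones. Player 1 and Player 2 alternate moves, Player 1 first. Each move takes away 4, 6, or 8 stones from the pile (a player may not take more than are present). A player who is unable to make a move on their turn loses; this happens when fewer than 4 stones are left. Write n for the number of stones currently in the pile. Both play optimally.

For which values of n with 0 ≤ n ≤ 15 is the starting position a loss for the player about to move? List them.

Compute win/loss labels from the base case upward. A position with no move is L. Any other position is W if it can reach an L in one move, else L.
n=0: no move → L
n=1: no move → L
n=2: no move → L
n=3: no move → L
n=4: can move to 0, which is L ⇒ W
n=5: can move to 1, which is L ⇒ W
n=6: can move to 2, which is L ⇒ W
n=7: can move to 3, which is L ⇒ W
n=8: can move to 2, which is L ⇒ W
n=9: can move to 3, which is L ⇒ W
n=10: can move to 2, which is L ⇒ W
n=11: can move to 3, which is L ⇒ W
n=12: moves to 8(W), 6(W), 4(W); every one is W ⇒ L
n=13: moves to 9(W), 7(W), 5(W); every one is W ⇒ L
n=14: moves to 10(W), 8(W), 6(W); every one is W ⇒ L
n=15: moves to 11(W), 9(W), 7(W); every one is W ⇒ L
The losing starting values of n are exactly the entries labelled L in this table (8 of them).

0, 1, 2, 3, 12, 13, 14, 15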